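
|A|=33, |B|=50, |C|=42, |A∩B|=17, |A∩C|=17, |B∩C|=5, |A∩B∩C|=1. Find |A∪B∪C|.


|A∪B∪C| = 33+50+42-17-17-5+1 = 87

|A∪B∪C| = 87


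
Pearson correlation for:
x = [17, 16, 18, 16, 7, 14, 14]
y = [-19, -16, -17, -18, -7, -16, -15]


n=7, Σx=102, Σy=-108, Σxy=-1656, Σx²=1566, Σy²=1760
r = (7×(-1656) - 102×(-108))/√((7×1566 - 102²)(7×1760 - (-108)²))
= -576/√(558×656) = -576/√366048 ≈ -576/605.0190 ≈ -0.9520

r ≈ -0.9520


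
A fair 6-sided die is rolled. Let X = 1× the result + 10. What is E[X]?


E[die] = (1+6)/2 = 7/2
E[X] = 1×7/2 + 10 = 27/2

E[X] = 27/2


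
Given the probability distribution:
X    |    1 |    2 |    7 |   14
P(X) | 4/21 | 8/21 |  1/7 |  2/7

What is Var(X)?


E[X] = 125/21
E[X²] = 453/7
Var(X) = E[X²] - (E[X])² = 453/7 - 15625/441 = 12914/441

Var(X) = 12914/441 ≈ 29.2834


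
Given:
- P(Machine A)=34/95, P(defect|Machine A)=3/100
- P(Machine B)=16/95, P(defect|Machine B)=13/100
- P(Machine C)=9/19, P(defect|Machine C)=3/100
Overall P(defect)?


P(B) = Σ P(B|Aᵢ)×P(Aᵢ)
  3/100×34/95 = 51/4750
  13/100×16/95 = 52/2375
  3/100×9/19 = 27/1900
Sum = 89/1900

P(defect) = 89/1900 ≈ 4.68%


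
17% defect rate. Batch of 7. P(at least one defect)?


P(all good) = (83/100)^7 = 27136050989627/100000000000000
P(≥1 defect) = 72863949010373/100000000000000

P = 72863949010373/100000000000000 ≈ 72.86%


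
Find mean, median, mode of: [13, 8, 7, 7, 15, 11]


Sorted: [7, 7, 8, 11, 13, 15]
Mean = 61/6
Median = 19/2
Freq: {13: 1, 8: 1, 7: 2, 15: 1, 11: 1}
Mode: [7]

Mean=61/6, Median=19/2, Mode=7


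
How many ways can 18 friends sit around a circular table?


Circular arrangements of 18 distinct objects: fix one position to break rotational symmetry.
(n-1)! = 17! = 355687428096000

355687428096000


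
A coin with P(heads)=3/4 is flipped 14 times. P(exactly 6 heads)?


Binomial: P(X=6) = C(14,6)×p^6×(1-p)^8
= 3003 × 729/4096 × 1/65536 = 2189187/268435456

P(X=6) = 2189187/268435456 ≈ 0.82%


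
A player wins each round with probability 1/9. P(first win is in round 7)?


Geometric: P(X=7) = (1-p)^(k-1)×p = (8/9)^6×1/9 = 262144/4782969

P(X=7) = 262144/4782969 ≈ 5.48%


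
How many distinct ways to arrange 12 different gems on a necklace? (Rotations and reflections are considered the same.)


Free circular arrangements: rotations and reflections both identified.
(n-1)!/2 = 11!/2 = 39916800/2 = 19958400

19958400


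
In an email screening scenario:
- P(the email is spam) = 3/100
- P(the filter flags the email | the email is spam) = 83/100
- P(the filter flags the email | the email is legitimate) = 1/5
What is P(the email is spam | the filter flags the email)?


Using Bayes' theorem:
P(A|B) = P(B|A)·P(A) / P(B)

P(the filter flags the email) = 83/100 × 3/100 + 1/5 × 97/100
= 249/10000 + 97/500 = 2189/10000

P(the email is spam|the filter flags the email) = (249/10000) / (2189/10000) = 249/2189

P(the email is spam|the filter flags the email) = 249/2189 ≈ 11.38%


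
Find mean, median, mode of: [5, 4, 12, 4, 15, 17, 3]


Sorted: [3, 4, 4, 5, 12, 15, 17]
Mean = 60/7
Median = 5
Freq: {5: 1, 4: 2, 12: 1, 15: 1, 17: 1, 3: 1}
Mode: [4]

Mean=60/7, Median=5, Mode=4


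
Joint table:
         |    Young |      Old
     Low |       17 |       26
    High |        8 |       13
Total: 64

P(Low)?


P(Low) = (17+26)/64 = 43/64

P(Low) = 43/64 ≈ 67.19%


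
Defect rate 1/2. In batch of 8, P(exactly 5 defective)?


Binomial: P(X=5) = C(8,5)×p^5×(1-p)^3
= 56 × 1/32 × 1/8 = 7/32

P(X=5) = 7/32 ≈ 21.88%


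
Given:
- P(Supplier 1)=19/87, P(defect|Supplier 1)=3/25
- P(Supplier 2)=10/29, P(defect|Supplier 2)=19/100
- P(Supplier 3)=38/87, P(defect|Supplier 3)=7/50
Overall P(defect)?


P(B) = Σ P(B|Aᵢ)×P(Aᵢ)
  3/25×19/87 = 19/725
  19/100×10/29 = 19/290
  7/50×38/87 = 133/2175
Sum = 133/870

P(defect) = 133/870 ≈ 15.29%


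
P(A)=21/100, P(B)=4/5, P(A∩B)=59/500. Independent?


P(A)×P(B) = 21/125
P(A∩B) = 59/500
Not equal → NOT independent

No, not independent


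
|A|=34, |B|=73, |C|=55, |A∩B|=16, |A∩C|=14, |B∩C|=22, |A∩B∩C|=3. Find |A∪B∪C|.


|A∪B∪C| = 34+73+55-16-14-22+3 = 113

|A∪B∪C| = 113


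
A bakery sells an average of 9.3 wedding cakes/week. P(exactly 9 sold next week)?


Poisson(λ=9.3): P(X=9) = e^(-λ)×λ^k/k!
= e^(-9.3) × 9.3^9 / 9!
≈ 9.142423148e-05 × 520411082.988 / 362880 ≈ 0.131113

P(X=9) ≈ 0.131113 ≈ 13.11%


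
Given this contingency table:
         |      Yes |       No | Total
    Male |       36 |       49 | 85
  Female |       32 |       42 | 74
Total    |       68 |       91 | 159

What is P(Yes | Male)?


P(Yes | Male) = 36/(36+49) = 36/85

P(Yes|Male) = 36/85 ≈ 42.35%


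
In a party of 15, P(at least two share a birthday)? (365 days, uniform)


P(all different) = Π(365-i)/365 for i=0..14
= 0.747099
P(match) = 1 - 0.747099 = 0.252901

P ≈ 0.2529 ≈ 25.29%


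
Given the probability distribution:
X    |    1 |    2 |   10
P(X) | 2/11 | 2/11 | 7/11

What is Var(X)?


E[X] = 76/11
E[X²] = 710/11
Var(X) = E[X²] - (E[X])² = 710/11 - 5776/121 = 2034/121

Var(X) = 2034/121 ≈ 16.8099


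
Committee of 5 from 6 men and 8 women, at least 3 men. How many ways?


Count by #men:
  3M,2W: C(6,3)×C(8,2)=560
  4M,1W: C(6,4)×C(8,1)=120
  5M,0W: C(6,5)×C(8,0)=6
Total = 686

686


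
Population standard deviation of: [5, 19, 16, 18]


Mean = 58/4 = 29/2
  (5-29/2)²=361/4
  (19-29/2)²=81/4
  (16-29/2)²=9/4
  (18-29/2)²=49/4
Σ(x-μ)² = 125
σ² = 125/4

σ = √(125/4) ≈ 5.5902


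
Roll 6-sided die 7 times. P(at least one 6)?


P(no 6)^7 = (5/6)^7 = 78125/279936
P(≥1) = 1 - 78125/279936 = 201811/279936

P = 201811/279936 ≈ 72.09%


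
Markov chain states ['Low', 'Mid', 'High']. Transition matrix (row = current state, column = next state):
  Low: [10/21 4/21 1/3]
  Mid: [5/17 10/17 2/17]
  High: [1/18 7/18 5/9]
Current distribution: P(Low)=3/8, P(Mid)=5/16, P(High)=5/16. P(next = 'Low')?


P(next=Low) = Σᵢ P(now=i)×P(i→Low)
= 3/8×10/21 + 5/16×5/17 + 5/16×1/18
= 5/28 + 25/272 + 5/288 = 9865/34272

P = 9865/34272 ≈ 0.2878


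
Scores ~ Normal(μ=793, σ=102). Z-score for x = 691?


z = (x - μ)/σ = (691 - 793)/102 = -1.0

z = -1.0


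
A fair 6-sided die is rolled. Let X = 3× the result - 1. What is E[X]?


E[die] = (1+6)/2 = 7/2
E[X] = 3×7/2 - 1 = 19/2

E[X] = 19/2


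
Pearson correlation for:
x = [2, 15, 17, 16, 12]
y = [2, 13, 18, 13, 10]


n=5, Σx=62, Σy=56, Σxy=833, Σx²=918, Σy²=766
r = (5×833 - 62×56)/√((5×918 - 62²)(5×766 - 56²))
= 693/√(746×694) = 693/√517724 ≈ 693/719.5304 ≈ 0.9631

r ≈ 0.9631


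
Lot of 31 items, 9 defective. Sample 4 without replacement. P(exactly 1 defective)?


Hypergeometric: C(9,1)×C(22,3)/C(31,4)
= 9×1540/31465 = 396/899

P(X=1) = 396/899 ≈ 44.05%


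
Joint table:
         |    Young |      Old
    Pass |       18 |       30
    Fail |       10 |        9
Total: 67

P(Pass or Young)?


P(Pass∨Young) = P(Pass) + P(Young) - P(Pass∧Young)
= (48 + 28 - 18)/67 = 58/67

P = 58/67 ≈ 86.57%


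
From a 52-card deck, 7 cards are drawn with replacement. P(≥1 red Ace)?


P(not a red Ace) = 50/52 = 25/26
P(none in 7 draws) = (25/26)^7 = 6103515625/8031810176
P(≥1 red Ace) = 1 - 6103515625/8031810176 = 1928294551/8031810176

P = 1928294551/8031810176 ≈ 24.01%


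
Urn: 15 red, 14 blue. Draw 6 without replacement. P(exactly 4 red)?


Hypergeometric: C(15,4)×C(14,2)/C(29,6)
= 1365×91/475020 = 91/348

P(X=4) = 91/348 ≈ 26.15%


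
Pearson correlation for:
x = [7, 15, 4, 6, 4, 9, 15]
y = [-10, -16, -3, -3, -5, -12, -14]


n=7, Σx=60, Σy=-63, Σxy=-678, Σx²=648, Σy²=739
r = (7×(-678) - 60×(-63))/√((7×648 - 60²)(7×739 - (-63)²))
= -966/√(936×1204) = -966/√1126944 ≈ -966/1061.5762 ≈ -0.9100

r ≈ -0.9100


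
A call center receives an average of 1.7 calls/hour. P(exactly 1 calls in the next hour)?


Poisson(λ=1.7): P(X=1) = e^(-λ)×λ^k/k!
= e^(-1.7) × 1.7^1 / 1!
≈ 0.1826835241 × 1.7 / 1 ≈ 0.310562

P(X=1) ≈ 0.310562 ≈ 31.06%


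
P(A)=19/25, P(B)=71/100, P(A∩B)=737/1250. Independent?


P(A)×P(B) = 1349/2500
P(A∩B) = 737/1250
Not equal → NOT independent

No, not independent


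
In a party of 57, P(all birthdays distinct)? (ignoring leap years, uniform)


P(all different) = Π(365-i)/365 for i=0..56
= (365/365)×(364/365)×...×(309/365)
= 0.009878

P ≈ 0.0099 ≈ 0.99%


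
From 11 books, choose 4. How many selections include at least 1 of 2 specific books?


Complement: C(11,4) - C(9,4) = 330 - 126 = 204

204


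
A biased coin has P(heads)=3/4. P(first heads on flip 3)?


Geometric: P(X=3) = (1-p)^(k-1)×p = (1/4)^2×3/4 = 3/64

P(X=3) = 3/64 ≈ 4.69%


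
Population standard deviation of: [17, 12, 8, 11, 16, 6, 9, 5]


Mean = 84/8 = 21/2
  (17-21/2)²=169/4
  (12-21/2)²=9/4
  (8-21/2)²=25/4
  (11-21/2)²=1/4
  (16-21/2)²=121/4
  (6-21/2)²=81/4
  (9-21/2)²=9/4
  (5-21/2)²=121/4
Σ(x-μ)² = 134
σ² = 134/8 = 67/4

σ = √(67/4) ≈ 4.0927


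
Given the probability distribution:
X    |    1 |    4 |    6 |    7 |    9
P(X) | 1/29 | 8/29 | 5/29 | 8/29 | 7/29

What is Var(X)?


E[X] = 182/29
E[X²] = 1268/29
Var(X) = E[X²] - (E[X])² = 1268/29 - 33124/841 = 3648/841

Var(X) = 3648/841 ≈ 4.3377


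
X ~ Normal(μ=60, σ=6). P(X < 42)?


z = (42-60)/6 = -3.0
P(Z < -3.0) = 0.0013

P(X < 42) ≈ 0.0013


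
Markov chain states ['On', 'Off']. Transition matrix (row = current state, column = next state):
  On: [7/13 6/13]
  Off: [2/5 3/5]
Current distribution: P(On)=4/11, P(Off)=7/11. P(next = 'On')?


P(next=On) = Σᵢ P(now=i)×P(i→On)
= 4/11×7/13 + 7/11×2/5
= 28/143 + 14/55 = 322/715

P = 322/715 ≈ 0.4503


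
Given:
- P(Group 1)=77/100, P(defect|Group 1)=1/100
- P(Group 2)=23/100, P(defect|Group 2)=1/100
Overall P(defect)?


P(B) = Σ P(B|Aᵢ)×P(Aᵢ)
  1/100×77/100 = 77/10000
  1/100×23/100 = 23/10000
Sum = 1/100

P(defect) = 1/100 ≈ 1.00%


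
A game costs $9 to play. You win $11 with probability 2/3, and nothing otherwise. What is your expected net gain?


E[gain] = (11-9)×2/3 + (-9)×1/3
= 4/3 - 3 = -5/3

Expected net gain = $-5/3 ≈ $-1.67


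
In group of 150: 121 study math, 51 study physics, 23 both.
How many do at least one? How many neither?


|A∪B| = 121+51-23 = 149
Neither = 150-149 = 1

At least one: 149; Neither: 1


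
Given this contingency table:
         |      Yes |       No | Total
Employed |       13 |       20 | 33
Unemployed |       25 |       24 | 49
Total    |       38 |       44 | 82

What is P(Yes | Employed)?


P(Yes | Employed) = 13/(13+20) = 13/33

P(Yes|Employed) = 13/33 ≈ 39.39%


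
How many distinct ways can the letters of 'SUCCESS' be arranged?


Letters: 7, freq: {'S': 3, 'U': 1, 'C': 2, 'E': 1}
7!/(3!×1!×2!×1!) = 5040/12 = 420

420


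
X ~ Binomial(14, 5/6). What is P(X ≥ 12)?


P(X ≥ 12) = Σ P(X=i) for i=12..14
P(X=12) = 22216796875/78364164096
P(X=13) = 8544921875/39182082048
P(X=14) = 6103515625/78364164096
Sum = 7568359375/13060694016

P(X ≥ 12) = 7568359375/13060694016 ≈ 57.95%


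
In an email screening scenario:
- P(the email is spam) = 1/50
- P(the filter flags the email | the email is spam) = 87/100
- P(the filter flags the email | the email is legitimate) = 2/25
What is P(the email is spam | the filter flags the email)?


Using Bayes' theorem:
P(A|B) = P(B|A)·P(A) / P(B)

P(the filter flags the email) = 87/100 × 1/50 + 2/25 × 49/50
= 87/5000 + 49/625 = 479/5000

P(the email is spam|the filter flags the email) = (87/5000) / (479/5000) = 87/479

P(the email is spam|the filter flags the email) = 87/479 ≈ 18.16%


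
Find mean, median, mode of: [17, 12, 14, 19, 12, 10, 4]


Sorted: [4, 10, 12, 12, 14, 17, 19]
Mean = 88/7
Median = 12
Freq: {17: 1, 12: 2, 14: 1, 19: 1, 10: 1, 4: 1}
Mode: [12]

Mean=88/7, Median=12, Mode=12


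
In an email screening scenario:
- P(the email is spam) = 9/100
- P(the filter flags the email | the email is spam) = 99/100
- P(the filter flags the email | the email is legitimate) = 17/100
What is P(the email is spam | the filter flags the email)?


Using Bayes' theorem:
P(A|B) = P(B|A)·P(A) / P(B)

P(the filter flags the email) = 99/100 × 9/100 + 17/100 × 91/100
= 891/10000 + 1547/10000 = 1219/5000

P(the email is spam|the filter flags the email) = (891/10000) / (1219/5000) = 891/2438

P(the email is spam|the filter flags the email) = 891/2438 ≈ 36.55%


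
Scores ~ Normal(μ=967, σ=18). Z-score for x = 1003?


z = (x - μ)/σ = (1003 - 967)/18 = 2.0

z = 2.0


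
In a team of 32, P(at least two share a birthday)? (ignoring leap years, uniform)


P(all different) = Π(365-i)/365 for i=0..31
= 0.246652
P(match) = 1 - 0.246652 = 0.753348

P ≈ 0.7533 ≈ 75.33%


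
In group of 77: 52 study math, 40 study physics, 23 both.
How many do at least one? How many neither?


|A∪B| = 52+40-23 = 69
Neither = 77-69 = 8

At least one: 69; Neither: 8


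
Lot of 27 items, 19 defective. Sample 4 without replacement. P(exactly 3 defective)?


Hypergeometric: C(19,3)×C(8,1)/C(27,4)
= 969×8/17550 = 1292/2925

P(X=3) = 1292/2925 ≈ 44.17%


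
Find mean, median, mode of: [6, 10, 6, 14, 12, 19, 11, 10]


Sorted: [6, 6, 10, 10, 11, 12, 14, 19]
Mean = 88/8 = 11
Median = 21/2
Freq: {6: 2, 10: 2, 14: 1, 12: 1, 19: 1, 11: 1}
Mode: [6, 10]

Mean=11, Median=21/2, Mode=[6, 10]


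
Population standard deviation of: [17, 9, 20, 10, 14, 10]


Mean = 80/6 = 40/3
  (17-40/3)²=121/9
  (9-40/3)²=169/9
  (20-40/3)²=400/9
  (10-40/3)²=100/9
  (14-40/3)²=4/9
  (10-40/3)²=100/9
Σ(x-μ)² = 298/3
σ² = (298/3)/6 = 149/9

σ = √(149/9) ≈ 4.0689


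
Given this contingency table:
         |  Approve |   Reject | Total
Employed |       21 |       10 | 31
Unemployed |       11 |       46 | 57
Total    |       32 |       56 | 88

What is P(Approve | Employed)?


P(Approve | Employed) = 21/(21+10) = 21/31

P(Approve|Employed) = 21/31 ≈ 67.74%


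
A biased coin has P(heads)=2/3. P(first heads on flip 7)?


Geometric: P(X=7) = (1-p)^(k-1)×p = (1/3)^6×2/3 = 2/2187

P(X=7) = 2/2187 ≈ 0.09%


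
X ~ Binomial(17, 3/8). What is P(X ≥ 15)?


P(X ≥ 15) = Σ P(X=i) for i=15..17
P(X=15) = 6098285475/281474976710656
P(X=16) = 3658971285/2251799813685248
P(X=17) = 129140163/2251799813685248
Sum = 3285899703/140737488355328

P(X ≥ 15) = 3285899703/140737488355328 ≈ 0.00%


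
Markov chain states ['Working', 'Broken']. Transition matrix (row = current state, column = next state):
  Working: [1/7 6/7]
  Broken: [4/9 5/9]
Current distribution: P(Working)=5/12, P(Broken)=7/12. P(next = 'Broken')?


P(next=Broken) = Σᵢ P(now=i)×P(i→Broken)
= 5/12×6/7 + 7/12×5/9
= 5/14 + 35/108 = 515/756

P = 515/756 ≈ 0.6812


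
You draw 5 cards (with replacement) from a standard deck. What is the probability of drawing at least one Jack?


P(not a Jack) = 48/52 = 12/13
P(none in 5 draws) = (12/13)^5 = 248832/371293
P(≥1 Jack) = 1 - 248832/371293 = 122461/371293

P = 122461/371293 ≈ 32.98%


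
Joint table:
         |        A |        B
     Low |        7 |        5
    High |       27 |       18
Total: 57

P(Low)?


P(Low) = (7+5)/57 = 12/57 = 4/19

P(Low) = 4/19 ≈ 21.05%


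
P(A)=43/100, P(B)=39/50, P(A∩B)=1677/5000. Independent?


P(A)×P(B) = 1677/5000
P(A∩B) = 1677/5000
Equal ✓ → Independent

Yes, independent


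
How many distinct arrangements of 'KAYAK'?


Letters: 5, freq: {'K': 2, 'A': 2, 'Y': 1}
5!/(2!×2!×1!) = 120/4 = 30

30


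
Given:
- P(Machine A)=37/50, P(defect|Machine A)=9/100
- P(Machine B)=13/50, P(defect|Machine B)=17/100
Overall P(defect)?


P(B) = Σ P(B|Aᵢ)×P(Aᵢ)
  9/100×37/50 = 333/5000
  17/100×13/50 = 221/5000
Sum = 277/2500

P(defect) = 277/2500 ≈ 11.08%


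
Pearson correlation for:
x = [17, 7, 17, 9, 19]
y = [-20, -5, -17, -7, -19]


n=5, Σx=69, Σy=-68, Σxy=-1088, Σx²=1069, Σy²=1124
r = (5×(-1088) - 69×(-68))/√((5×1069 - 69²)(5×1124 - (-68)²))
= -748/√(584×996) = -748/√581664 ≈ -748/762.6690 ≈ -0.9808

r ≈ -0.9808


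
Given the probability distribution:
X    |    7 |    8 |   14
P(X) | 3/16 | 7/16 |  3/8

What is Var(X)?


E[X] = 161/16
E[X²] = 1771/16
Var(X) = E[X²] - (E[X])² = 1771/16 - 25921/256 = 2415/256

Var(X) = 2415/256 ≈ 9.4336


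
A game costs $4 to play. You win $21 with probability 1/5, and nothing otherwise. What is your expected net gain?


E[gain] = (21-4)×1/5 + (-4)×4/5
= 17/5 - 16/5 = 1/5

Expected net gain = $1/5 ≈ $0.20


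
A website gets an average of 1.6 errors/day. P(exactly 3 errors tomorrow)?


Poisson(λ=1.6): P(X=3) = e^(-λ)×λ^k/k!
= e^(-1.6) × 1.6^3 / 3!
≈ 0.201896518 × 4.096 / 6 ≈ 0.137828

P(X=3) ≈ 0.137828 ≈ 13.78%


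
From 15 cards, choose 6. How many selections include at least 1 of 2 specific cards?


Complement: C(15,6) - C(13,6) = 5005 - 1716 = 3289

3289


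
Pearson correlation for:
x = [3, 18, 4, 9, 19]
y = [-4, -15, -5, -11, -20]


n=5, Σx=53, Σy=-55, Σxy=-781, Σx²=791, Σy²=787
r = (5×(-781) - 53×(-55))/√((5×791 - 53²)(5×787 - (-55)²))
= -990/√(1146×910) = -990/√1042860 ≈ -990/1021.2052 ≈ -0.9694

r ≈ -0.9694


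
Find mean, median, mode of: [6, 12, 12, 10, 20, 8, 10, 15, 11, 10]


Sorted: [6, 8, 10, 10, 10, 11, 12, 12, 15, 20]
Mean = 114/10 = 57/5
Median = 21/2
Freq: {6: 1, 12: 2, 10: 3, 20: 1, 8: 1, 15: 1, 11: 1}
Mode: [10]

Mean=57/5, Median=21/2, Mode=10


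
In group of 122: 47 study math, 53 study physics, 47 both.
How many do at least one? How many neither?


|A∪B| = 47+53-47 = 53
Neither = 122-53 = 69

At least one: 53; Neither: 69


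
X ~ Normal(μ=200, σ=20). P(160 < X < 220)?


z₁=(160-200)/20=-2.0, z₂=(220-200)/20=1.0
P = Φ(1.0) - Φ(-2.0) = 0.841345 - 0.022750 = 0.818595 ≈ 0.8186

P(160 < X < 220) ≈ 0.8186


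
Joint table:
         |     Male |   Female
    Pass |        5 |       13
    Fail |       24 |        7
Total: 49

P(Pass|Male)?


P(Pass|Male) = 5/(5+24) = 5/29

P = 5/29 ≈ 17.24%


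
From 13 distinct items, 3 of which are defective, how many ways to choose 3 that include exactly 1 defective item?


Choose 1 of the 3 defective items and 2 of the other 10 items:
C(3,1)×C(10,2) = 3×45 = 135

135


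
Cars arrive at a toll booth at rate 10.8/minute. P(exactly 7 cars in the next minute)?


Poisson(λ=10.8): P(X=7) = e^(-λ)×λ^k/k!
= e^(-10.8) × 10.8^7 / 7!
≈ 2.039950341e-05 × 17138242.6878 / 5040 ≈ 0.069367

P(X=7) ≈ 0.069367 ≈ 6.94%


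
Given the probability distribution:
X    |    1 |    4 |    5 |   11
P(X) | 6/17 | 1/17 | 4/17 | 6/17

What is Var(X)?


E[X] = 96/17
E[X²] = 848/17
Var(X) = E[X²] - (E[X])² = 848/17 - 9216/289 = 5200/289

Var(X) = 5200/289 ≈ 17.9931


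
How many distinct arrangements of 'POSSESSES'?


Letters: 9, freq: {'P': 1, 'O': 1, 'S': 5, 'E': 2}
9!/(1!×1!×5!×2!) = 362880/240 = 1512

1512


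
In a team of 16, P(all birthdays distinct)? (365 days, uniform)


P(all different) = Π(365-i)/365 for i=0..15
= (365/365)×(364/365)×...×(350/365)
= 0.716396

P ≈ 0.7164 ≈ 71.64%


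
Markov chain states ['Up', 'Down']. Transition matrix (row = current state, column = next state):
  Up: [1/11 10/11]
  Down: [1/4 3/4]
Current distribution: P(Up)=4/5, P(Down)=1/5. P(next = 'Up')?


P(next=Up) = Σᵢ P(now=i)×P(i→Up)
= 4/5×1/11 + 1/5×1/4
= 4/55 + 1/20 = 27/220

P = 27/220 ≈ 0.1227


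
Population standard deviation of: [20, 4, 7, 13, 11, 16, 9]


Mean = 80/7
  (20-80/7)²=3600/49
  (4-80/7)²=2704/49
  (7-80/7)²=961/49
  (13-80/7)²=121/49
  (11-80/7)²=9/49
  (16-80/7)²=1024/49
  (9-80/7)²=289/49
Σ(x-μ)² = 1244/7
σ² = (1244/7)/7 = 1244/49

σ = √(1244/49) ≈ 5.0386


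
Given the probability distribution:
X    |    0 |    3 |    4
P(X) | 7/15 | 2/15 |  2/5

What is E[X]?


E[X] = Σ x·P(X=x)
= (0)×(7/15) + (3)×(2/15) + (4)×(2/5)
= 2

E[X] = 2


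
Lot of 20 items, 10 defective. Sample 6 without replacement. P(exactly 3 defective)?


Hypergeometric: C(10,3)×C(10,3)/C(20,6)
= 120×120/38760 = 120/323

P(X=3) = 120/323 ≈ 37.15%


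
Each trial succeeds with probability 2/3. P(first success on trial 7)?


Geometric: P(X=7) = (1-p)^(k-1)×p = (1/3)^6×2/3 = 2/2187

P(X=7) = 2/2187 ≈ 0.09%


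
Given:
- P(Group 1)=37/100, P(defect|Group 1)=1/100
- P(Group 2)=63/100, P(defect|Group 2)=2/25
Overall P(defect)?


P(B) = Σ P(B|Aᵢ)×P(Aᵢ)
  1/100×37/100 = 37/10000
  2/25×63/100 = 63/1250
Sum = 541/10000

P(defect) = 541/10000 ≈ 5.41%


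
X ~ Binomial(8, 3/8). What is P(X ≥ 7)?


P(X ≥ 7) = Σ P(X=i) for i=7..8
P(X=7) = 10935/2097152
P(X=8) = 6561/16777216
Sum = 94041/16777216

P(X ≥ 7) = 94041/16777216 ≈ 0.56%


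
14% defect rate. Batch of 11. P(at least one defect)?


P(all good) = (43/50)^11 = 929293739471222707/4882812500000000000
P(≥1 defect) = 3953518760528777293/4882812500000000000

P = 3953518760528777293/4882812500000000000 ≈ 80.97%


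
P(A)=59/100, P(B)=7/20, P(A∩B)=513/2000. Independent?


P(A)×P(B) = 413/2000
P(A∩B) = 513/2000
Not equal → NOT independent

No, not independent


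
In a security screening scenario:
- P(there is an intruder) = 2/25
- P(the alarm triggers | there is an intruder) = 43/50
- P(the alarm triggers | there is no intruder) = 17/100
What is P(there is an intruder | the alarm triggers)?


Using Bayes' theorem:
P(A|B) = P(B|A)·P(A) / P(B)

P(the alarm triggers) = 43/50 × 2/25 + 17/100 × 23/25
= 43/625 + 391/2500 = 563/2500

P(there is an intruder|the alarm triggers) = (43/625) / (563/2500) = 172/563

P(there is an intruder|the alarm triggers) = 172/563 ≈ 30.55%


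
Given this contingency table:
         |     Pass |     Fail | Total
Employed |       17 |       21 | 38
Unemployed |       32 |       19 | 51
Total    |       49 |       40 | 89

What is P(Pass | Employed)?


P(Pass | Employed) = 17/(17+21) = 17/38

P(Pass|Employed) = 17/38 ≈ 44.74%


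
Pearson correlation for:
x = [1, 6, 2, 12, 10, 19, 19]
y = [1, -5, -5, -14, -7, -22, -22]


n=7, Σx=69, Σy=-74, Σxy=-1113, Σx²=1007, Σy²=1264
r = (7×(-1113) - 69×(-74))/√((7×1007 - 69²)(7×1264 - (-74)²))
= -2685/√(2288×3372) = -2685/√7715136 ≈ -2685/2777.6134 ≈ -0.9667

r ≈ -0.9667


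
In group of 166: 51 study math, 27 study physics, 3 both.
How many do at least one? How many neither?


|A∪B| = 51+27-3 = 75
Neither = 166-75 = 91

At least one: 75; Neither: 91


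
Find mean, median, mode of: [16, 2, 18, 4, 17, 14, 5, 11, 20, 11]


Sorted: [2, 4, 5, 11, 11, 14, 16, 17, 18, 20]
Mean = 118/10 = 59/5
Median = 25/2
Freq: {16: 1, 2: 1, 18: 1, 4: 1, 17: 1, 14: 1, 5: 1, 11: 2, 20: 1}
Mode: [11]

Mean=59/5, Median=25/2, Mode=11


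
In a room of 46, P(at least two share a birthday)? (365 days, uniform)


P(all different) = Π(365-i)/365 for i=0..45
= 0.051747
P(match) = 1 - 0.051747 = 0.948253

P ≈ 0.9483 ≈ 94.83%


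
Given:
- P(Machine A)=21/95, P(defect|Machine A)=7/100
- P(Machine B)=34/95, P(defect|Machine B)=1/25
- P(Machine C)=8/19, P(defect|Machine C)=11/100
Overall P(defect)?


P(B) = Σ P(B|Aᵢ)×P(Aᵢ)
  7/100×21/95 = 147/9500
  1/25×34/95 = 34/2375
  11/100×8/19 = 22/475
Sum = 723/9500

P(defect) = 723/9500 ≈ 7.61%


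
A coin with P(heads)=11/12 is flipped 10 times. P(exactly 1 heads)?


Binomial: P(X=1) = C(10,1)×p^1×(1-p)^9
= 10 × 11/12 × 1/5159780352 = 55/30958682112

P(X=1) = 55/30958682112 ≈ 0.00%


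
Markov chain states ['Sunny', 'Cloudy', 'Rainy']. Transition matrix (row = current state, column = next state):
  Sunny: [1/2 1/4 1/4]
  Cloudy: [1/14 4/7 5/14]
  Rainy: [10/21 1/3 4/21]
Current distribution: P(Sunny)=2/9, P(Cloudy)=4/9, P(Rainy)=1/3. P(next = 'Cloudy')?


P(next=Cloudy) = Σᵢ P(now=i)×P(i→Cloudy)
= 2/9×1/4 + 4/9×4/7 + 1/3×1/3
= 1/18 + 16/63 + 1/9 = 53/126

P = 53/126 ≈ 0.4206


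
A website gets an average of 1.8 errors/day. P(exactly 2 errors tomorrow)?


Poisson(λ=1.8): P(X=2) = e^(-λ)×λ^k/k!
= e^(-1.8) × 1.8^2 / 2!
≈ 0.1652988882 × 3.24 / 2 ≈ 0.267784

P(X=2) ≈ 0.267784 ≈ 26.78%


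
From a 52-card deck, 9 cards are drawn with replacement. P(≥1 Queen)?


P(not a Queen) = 48/52 = 12/13
P(none in 9 draws) = (12/13)^9 = 5159780352/10604499373
P(≥1 Queen) = 1 - 5159780352/10604499373 = 5444719021/10604499373

P = 5444719021/10604499373 ≈ 51.34%


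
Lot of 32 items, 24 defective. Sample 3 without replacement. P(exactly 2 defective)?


Hypergeometric: C(24,2)×C(8,1)/C(32,3)
= 276×8/4960 = 69/155

P(X=2) = 69/155 ≈ 44.52%


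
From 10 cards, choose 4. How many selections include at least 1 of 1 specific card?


Complement: C(10,4) - C(9,4) = 210 - 126 = 84

84


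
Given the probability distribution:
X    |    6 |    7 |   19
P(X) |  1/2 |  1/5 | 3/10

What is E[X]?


E[X] = Σ x·P(X=x)
= (6)×(1/2) + (7)×(1/5) + (19)×(3/10)
= 101/10

E[X] = 101/10


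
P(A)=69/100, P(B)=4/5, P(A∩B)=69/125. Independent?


P(A)×P(B) = 69/125
P(A∩B) = 69/125
Equal ✓ → Independent

Yes, independent


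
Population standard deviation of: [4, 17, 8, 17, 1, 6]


Mean = 53/6
  (4-53/6)²=841/36
  (17-53/6)²=2401/36
  (8-53/6)²=25/36
  (17-53/6)²=2401/36
  (1-53/6)²=2209/36
  (6-53/6)²=289/36
Σ(x-μ)² = 1361/6
σ² = (1361/6)/6 = 1361/36

σ = √(1361/36) ≈ 6.1486


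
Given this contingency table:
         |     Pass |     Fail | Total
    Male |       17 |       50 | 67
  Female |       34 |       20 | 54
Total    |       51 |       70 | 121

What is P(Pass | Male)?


P(Pass | Male) = 17/(17+50) = 17/67

P(Pass|Male) = 17/67 ≈ 25.37%


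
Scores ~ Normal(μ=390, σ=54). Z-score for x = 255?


z = (x - μ)/σ = (255 - 390)/54 = -2.5

z = -2.5


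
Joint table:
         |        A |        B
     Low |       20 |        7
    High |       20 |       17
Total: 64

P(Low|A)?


P(Low|A) = 20/(20+20) = 20/40 = 1/2

P = 1/2 ≈ 50.00%


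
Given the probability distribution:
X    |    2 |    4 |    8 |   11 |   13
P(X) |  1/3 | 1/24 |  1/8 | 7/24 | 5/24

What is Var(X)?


E[X] = 31/4
E[X²] = 161/2
Var(X) = E[X²] - (E[X])² = 161/2 - 961/16 = 327/16

Var(X) = 327/16 ≈ 20.4375


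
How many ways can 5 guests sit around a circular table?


Circular arrangements of 5 distinct objects: fix one position to break rotational symmetry.
(n-1)! = 4! = 24

24


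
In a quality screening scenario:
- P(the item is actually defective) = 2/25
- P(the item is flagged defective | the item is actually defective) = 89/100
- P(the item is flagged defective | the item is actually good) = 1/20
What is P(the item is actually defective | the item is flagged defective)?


Using Bayes' theorem:
P(A|B) = P(B|A)·P(A) / P(B)

P(the item is flagged defective) = 89/100 × 2/25 + 1/20 × 23/25
= 89/1250 + 23/500 = 293/2500

P(the item is actually defective|the item is flagged defective) = (89/1250) / (293/2500) = 178/293

P(the item is actually defective|the item is flagged defective) = 178/293 ≈ 60.75%


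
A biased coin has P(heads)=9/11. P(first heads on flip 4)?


Geometric: P(X=4) = (1-p)^(k-1)×p = (2/11)^3×9/11 = 72/14641

P(X=4) = 72/14641 ≈ 0.49%


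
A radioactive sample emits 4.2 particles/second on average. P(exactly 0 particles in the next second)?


Poisson(λ=4.2): P(X=0) = e^(-λ)×λ^k/k!
= e^(-4.2) × 4.2^0 / 0!
≈ 0.01499557682 × 1 / 1 ≈ 0.014996

P(X=0) ≈ 0.014996 ≈ 1.50%


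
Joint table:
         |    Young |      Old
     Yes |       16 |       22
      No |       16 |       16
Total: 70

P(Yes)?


P(Yes) = (16+22)/70 = 38/70 = 19/35

P(Yes) = 19/35 ≈ 54.29%


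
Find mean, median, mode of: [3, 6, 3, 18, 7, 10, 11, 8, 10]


Sorted: [3, 3, 6, 7, 8, 10, 10, 11, 18]
Mean = 76/9
Median = 8
Freq: {3: 2, 6: 1, 18: 1, 7: 1, 10: 2, 11: 1, 8: 1}
Mode: [3, 10]

Mean=76/9, Median=8, Mode=[3, 10]


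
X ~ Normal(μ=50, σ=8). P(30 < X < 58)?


z₁=(30-50)/8=-2.5, z₂=(58-50)/8=1.0
P = Φ(1.0) - Φ(-2.5) = 0.841345 - 0.006210 = 0.835135 ≈ 0.8351

P(30 < X < 58) ≈ 0.8351


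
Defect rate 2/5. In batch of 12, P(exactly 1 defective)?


Binomial: P(X=1) = C(12,1)×p^1×(1-p)^11
= 12 × 2/5 × 177147/48828125 = 4251528/244140625

P(X=1) = 4251528/244140625 ≈ 1.74%


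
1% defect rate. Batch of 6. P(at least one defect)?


P(all good) = (99/100)^6 = 941480149401/1000000000000
P(≥1 defect) = 58519850599/1000000000000

P = 58519850599/1000000000000 ≈ 5.85%


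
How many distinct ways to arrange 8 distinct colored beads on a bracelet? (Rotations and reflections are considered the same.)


Free circular arrangements: rotations and reflections both identified.
(n-1)!/2 = 7!/2 = 5040/2 = 2520

2520


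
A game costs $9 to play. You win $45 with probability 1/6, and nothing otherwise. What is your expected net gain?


E[gain] = (45-9)×1/6 + (-9)×5/6
= 6 - 15/2 = -3/2

Expected net gain = $-3/2 ≈ $-1.50


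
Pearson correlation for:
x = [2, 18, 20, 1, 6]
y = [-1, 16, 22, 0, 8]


n=5, Σx=47, Σy=45, Σxy=774, Σx²=765, Σy²=805
r = (5×774 - 47×45)/√((5×765 - 47²)(5×805 - 45²))
= 1755/√(1616×2000) = 1755/√3232000 ≈ 1755/1797.7764 ≈ 0.9762

r ≈ 0.9762


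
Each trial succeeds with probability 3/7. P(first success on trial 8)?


Geometric: P(X=8) = (1-p)^(k-1)×p = (4/7)^7×3/7 = 49152/5764801

P(X=8) = 49152/5764801 ≈ 0.85%


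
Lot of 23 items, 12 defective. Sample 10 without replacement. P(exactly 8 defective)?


Hypergeometric: C(12,8)×C(11,2)/C(23,10)
= 495×55/1144066 = 2475/104006

P(X=8) = 2475/104006 ≈ 2.38%


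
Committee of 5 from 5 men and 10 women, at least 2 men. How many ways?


Count by #men:
  2M,3W: C(5,2)×C(10,3)=1200
  3M,2W: C(5,3)×C(10,2)=450
  4M,1W: C(5,4)×C(10,1)=50
  5M,0W: C(5,5)×C(10,0)=1
Total = 1701

1701


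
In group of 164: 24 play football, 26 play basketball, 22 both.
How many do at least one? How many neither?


|A∪B| = 24+26-22 = 28
Neither = 164-28 = 136

At least one: 28; Neither: 136


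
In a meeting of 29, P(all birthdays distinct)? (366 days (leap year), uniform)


P(all different) = Π(366-i)/366 for i=0..28
= (366/366)×(365/366)×...×(338/366)
= 0.320056

P ≈ 0.3201 ≈ 32.01%


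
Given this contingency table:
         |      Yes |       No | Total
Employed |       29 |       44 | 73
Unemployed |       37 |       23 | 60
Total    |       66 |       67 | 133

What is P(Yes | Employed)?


P(Yes | Employed) = 29/(29+44) = 29/73

P(Yes|Employed) = 29/73 ≈ 39.73%


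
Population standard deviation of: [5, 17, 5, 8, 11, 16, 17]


Mean = 79/7
  (5-79/7)²=1936/49
  (17-79/7)²=1600/49
  (5-79/7)²=1936/49
  (8-79/7)²=529/49
  (11-79/7)²=4/49
  (16-79/7)²=1089/49
  (17-79/7)²=1600/49
Σ(x-μ)² = 1242/7
σ² = (1242/7)/7 = 1242/49

σ = √(1242/49) ≈ 5.0346


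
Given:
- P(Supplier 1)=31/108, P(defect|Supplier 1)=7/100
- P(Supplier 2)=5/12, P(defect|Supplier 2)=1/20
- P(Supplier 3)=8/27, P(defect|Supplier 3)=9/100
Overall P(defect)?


P(B) = Σ P(B|Aᵢ)×P(Aᵢ)
  7/100×31/108 = 217/10800
  1/20×5/12 = 1/48
  9/100×8/27 = 2/75
Sum = 73/1080

P(defect) = 73/1080 ≈ 6.76%


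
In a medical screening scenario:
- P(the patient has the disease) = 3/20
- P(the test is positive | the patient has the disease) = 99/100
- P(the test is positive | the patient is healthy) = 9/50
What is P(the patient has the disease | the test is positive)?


Using Bayes' theorem:
P(A|B) = P(B|A)·P(A) / P(B)

P(the test is positive) = 99/100 × 3/20 + 9/50 × 17/20
= 297/2000 + 153/1000 = 603/2000

P(the patient has the disease|the test is positive) = (297/2000) / (603/2000) = 33/67

P(the patient has the disease|the test is positive) = 33/67 ≈ 49.25%


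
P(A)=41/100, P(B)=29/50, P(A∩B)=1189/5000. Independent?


P(A)×P(B) = 1189/5000
P(A∩B) = 1189/5000
Equal ✓ → Independent

Yes, independent


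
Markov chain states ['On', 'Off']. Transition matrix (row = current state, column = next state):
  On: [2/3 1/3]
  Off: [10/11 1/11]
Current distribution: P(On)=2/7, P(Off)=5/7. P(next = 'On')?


P(next=On) = Σᵢ P(now=i)×P(i→On)
= 2/7×2/3 + 5/7×10/11
= 4/21 + 50/77 = 194/231

P = 194/231 ≈ 0.8398


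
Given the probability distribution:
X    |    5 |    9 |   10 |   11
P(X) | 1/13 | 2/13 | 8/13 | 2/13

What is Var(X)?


E[X] = 125/13
E[X²] = 1229/13
Var(X) = E[X²] - (E[X])² = 1229/13 - 15625/169 = 352/169

Var(X) = 352/169 ≈ 2.0828


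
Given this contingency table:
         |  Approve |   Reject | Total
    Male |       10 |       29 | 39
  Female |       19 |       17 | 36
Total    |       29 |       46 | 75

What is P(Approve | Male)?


P(Approve | Male) = 10/(10+29) = 10/39

P(Approve|Male) = 10/39 ≈ 25.64%


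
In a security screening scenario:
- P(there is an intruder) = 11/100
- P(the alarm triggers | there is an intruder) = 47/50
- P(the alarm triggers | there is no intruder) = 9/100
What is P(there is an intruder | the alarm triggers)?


Using Bayes' theorem:
P(A|B) = P(B|A)·P(A) / P(B)

P(the alarm triggers) = 47/50 × 11/100 + 9/100 × 89/100
= 517/5000 + 801/10000 = 367/2000

P(there is an intruder|the alarm triggers) = (517/5000) / (367/2000) = 1034/1835

P(there is an intruder|the alarm triggers) = 1034/1835 ≈ 56.35%


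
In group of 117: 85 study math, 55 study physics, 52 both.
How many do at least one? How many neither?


|A∪B| = 85+55-52 = 88
Neither = 117-88 = 29

At least one: 88; Neither: 29


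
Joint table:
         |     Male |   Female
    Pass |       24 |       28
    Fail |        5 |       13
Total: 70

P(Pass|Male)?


P(Pass|Male) = 24/(24+5) = 24/29

P = 24/29 ≈ 82.76%


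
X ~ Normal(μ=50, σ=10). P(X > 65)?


z = (65-50)/10 = 1.5
P(X > 65) = 1 - P(Z ≤ 1.5) = 1 - 0.9332 = 0.0668

P(X > 65) ≈ 0.0668


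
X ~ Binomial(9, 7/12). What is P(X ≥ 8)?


P(X ≥ 8) = Σ P(X=i) for i=8..9
P(X=8) = 28824005/573308928
P(X=9) = 40353607/5159780352
Sum = 74942413/1289945088

P(X ≥ 8) = 74942413/1289945088 ≈ 5.81%


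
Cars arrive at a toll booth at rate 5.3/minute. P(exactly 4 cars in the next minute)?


Poisson(λ=5.3): P(X=4) = e^(-λ)×λ^k/k!
= e^(-5.3) × 5.3^4 / 4!
≈ 0.004991593907 × 789.0481 / 24 ≈ 0.164109

P(X=4) ≈ 0.164109 ≈ 16.41%


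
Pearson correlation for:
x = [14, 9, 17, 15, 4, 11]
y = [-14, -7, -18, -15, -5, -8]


n=6, Σx=70, Σy=-67, Σxy=-898, Σx²=928, Σy²=883
r = (6×(-898) - 70×(-67))/√((6×928 - 70²)(6×883 - (-67)²))
= -698/√(668×809) = -698/√540412 ≈ -698/735.1272 ≈ -0.9495

r ≈ -0.9495


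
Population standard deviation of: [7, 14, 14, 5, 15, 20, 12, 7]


Mean = 94/8 = 47/4
  (7-47/4)²=361/16
  (14-47/4)²=81/16
  (14-47/4)²=81/16
  (5-47/4)²=729/16
  (15-47/4)²=169/16
  (20-47/4)²=1089/16
  (12-47/4)²=1/16
  (7-47/4)²=361/16
Σ(x-μ)² = 359/2
σ² = (359/2)/8 = 359/16

σ = √(359/16) ≈ 4.7368


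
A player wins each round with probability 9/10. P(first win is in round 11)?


Geometric: P(X=11) = (1-p)^(k-1)×p = (1/10)^10×9/10 = 9/100000000000

P(X=11) = 9/100000000000 ≈ 0.00%


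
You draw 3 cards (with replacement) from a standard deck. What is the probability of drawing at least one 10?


P(not a 10) = 48/52 = 12/13
P(none in 3 draws) = (12/13)^3 = 1728/2197
P(≥1 10) = 1 - 1728/2197 = 469/2197

P = 469/2197 ≈ 21.35%


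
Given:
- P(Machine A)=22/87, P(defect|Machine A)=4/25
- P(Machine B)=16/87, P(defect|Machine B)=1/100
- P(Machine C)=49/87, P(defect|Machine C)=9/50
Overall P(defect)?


P(B) = Σ P(B|Aᵢ)×P(Aᵢ)
  4/25×22/87 = 88/2175
  1/100×16/87 = 4/2175
  9/50×49/87 = 147/1450
Sum = 25/174

P(defect) = 25/174 ≈ 14.37%


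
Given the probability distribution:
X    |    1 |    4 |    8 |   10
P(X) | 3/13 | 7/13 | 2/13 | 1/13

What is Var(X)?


E[X] = 57/13
E[X²] = 343/13
Var(X) = E[X²] - (E[X])² = 343/13 - 3249/169 = 1210/169

Var(X) = 1210/169 ≈ 7.1598


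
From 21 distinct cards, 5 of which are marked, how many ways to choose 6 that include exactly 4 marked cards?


Choose 4 of the 5 marked cards and 2 of the other 16 cards:
C(5,4)×C(16,2) = 5×120 = 600

600


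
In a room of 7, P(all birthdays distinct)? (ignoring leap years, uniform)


P(all different) = Π(365-i)/365 for i=0..6
= (365/365)×(364/365)×...×(359/365)
= 0.943764

P ≈ 0.9438 ≈ 94.38%


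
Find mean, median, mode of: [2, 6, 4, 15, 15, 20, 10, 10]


Sorted: [2, 4, 6, 10, 10, 15, 15, 20]
Mean = 82/8 = 41/4
Median = 10
Freq: {2: 1, 6: 1, 4: 1, 15: 2, 20: 1, 10: 2}
Mode: [10, 15]

Mean=41/4, Median=10, Mode=[10, 15]


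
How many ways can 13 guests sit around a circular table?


Circular arrangements of 13 distinct objects: fix one position to break rotational symmetry.
(n-1)! = 12! = 479001600

479001600


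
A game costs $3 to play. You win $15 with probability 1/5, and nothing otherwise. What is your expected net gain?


E[gain] = (15-3)×1/5 + (-3)×4/5
= 12/5 - 12/5 = 0

Expected net gain = $0 ≈ $0.00


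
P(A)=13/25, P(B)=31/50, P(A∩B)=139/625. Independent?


P(A)×P(B) = 403/1250
P(A∩B) = 139/625
Not equal → NOT independent

No, not independent


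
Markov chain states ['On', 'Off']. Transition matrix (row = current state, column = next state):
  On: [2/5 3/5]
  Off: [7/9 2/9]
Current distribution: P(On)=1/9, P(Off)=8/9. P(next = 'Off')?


P(next=Off) = Σᵢ P(now=i)×P(i→Off)
= 1/9×3/5 + 8/9×2/9
= 1/15 + 16/81 = 107/405

P = 107/405 ≈ 0.2642


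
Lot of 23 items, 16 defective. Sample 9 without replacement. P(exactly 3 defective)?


Hypergeometric: C(16,3)×C(7,6)/C(23,9)
= 560×7/817190 = 392/81719

P(X=3) = 392/81719 ≈ 0.48%


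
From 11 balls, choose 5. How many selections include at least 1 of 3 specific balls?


Complement: C(11,5) - C(8,5) = 462 - 56 = 406

406


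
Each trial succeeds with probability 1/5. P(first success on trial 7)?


Geometric: P(X=7) = (1-p)^(k-1)×p = (4/5)^6×1/5 = 4096/78125

P(X=7) = 4096/78125 ≈ 5.24%


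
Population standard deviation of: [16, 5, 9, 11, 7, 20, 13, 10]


Mean = 91/8
  (16-91/8)²=1369/64
  (5-91/8)²=2601/64
  (9-91/8)²=361/64
  (11-91/8)²=9/64
  (7-91/8)²=1225/64
  (20-91/8)²=4761/64
  (13-91/8)²=169/64
  (10-91/8)²=121/64
Σ(x-μ)² = 1327/8
σ² = (1327/8)/8 = 1327/64

σ = √(1327/64) ≈ 4.5535


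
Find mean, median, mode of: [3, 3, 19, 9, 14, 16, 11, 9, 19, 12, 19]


Sorted: [3, 3, 9, 9, 11, 12, 14, 16, 19, 19, 19]
Mean = 134/11
Median = 12
Freq: {3: 2, 19: 3, 9: 2, 14: 1, 16: 1, 11: 1, 12: 1}
Mode: [19]

Mean=134/11, Median=12, Mode=19


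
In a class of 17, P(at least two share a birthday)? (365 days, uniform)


P(all different) = Π(365-i)/365 for i=0..16
= 0.684992
P(match) = 1 - 0.684992 = 0.315008

P ≈ 0.3150 ≈ 31.50%


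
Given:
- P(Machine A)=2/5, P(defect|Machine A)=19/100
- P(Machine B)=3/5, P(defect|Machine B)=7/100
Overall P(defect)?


P(B) = Σ P(B|Aᵢ)×P(Aᵢ)
  19/100×2/5 = 19/250
  7/100×3/5 = 21/500
Sum = 59/500

P(defect) = 59/500 ≈ 11.80%


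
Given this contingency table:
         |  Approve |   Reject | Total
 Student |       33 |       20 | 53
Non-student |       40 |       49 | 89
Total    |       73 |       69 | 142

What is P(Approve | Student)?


P(Approve | Student) = 33/(33+20) = 33/53

P(Approve|Student) = 33/53 ≈ 62.26%


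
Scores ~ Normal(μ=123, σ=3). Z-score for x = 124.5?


z = (x - μ)/σ = (124.5 - 123)/3 = 0.5

z = 0.5
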